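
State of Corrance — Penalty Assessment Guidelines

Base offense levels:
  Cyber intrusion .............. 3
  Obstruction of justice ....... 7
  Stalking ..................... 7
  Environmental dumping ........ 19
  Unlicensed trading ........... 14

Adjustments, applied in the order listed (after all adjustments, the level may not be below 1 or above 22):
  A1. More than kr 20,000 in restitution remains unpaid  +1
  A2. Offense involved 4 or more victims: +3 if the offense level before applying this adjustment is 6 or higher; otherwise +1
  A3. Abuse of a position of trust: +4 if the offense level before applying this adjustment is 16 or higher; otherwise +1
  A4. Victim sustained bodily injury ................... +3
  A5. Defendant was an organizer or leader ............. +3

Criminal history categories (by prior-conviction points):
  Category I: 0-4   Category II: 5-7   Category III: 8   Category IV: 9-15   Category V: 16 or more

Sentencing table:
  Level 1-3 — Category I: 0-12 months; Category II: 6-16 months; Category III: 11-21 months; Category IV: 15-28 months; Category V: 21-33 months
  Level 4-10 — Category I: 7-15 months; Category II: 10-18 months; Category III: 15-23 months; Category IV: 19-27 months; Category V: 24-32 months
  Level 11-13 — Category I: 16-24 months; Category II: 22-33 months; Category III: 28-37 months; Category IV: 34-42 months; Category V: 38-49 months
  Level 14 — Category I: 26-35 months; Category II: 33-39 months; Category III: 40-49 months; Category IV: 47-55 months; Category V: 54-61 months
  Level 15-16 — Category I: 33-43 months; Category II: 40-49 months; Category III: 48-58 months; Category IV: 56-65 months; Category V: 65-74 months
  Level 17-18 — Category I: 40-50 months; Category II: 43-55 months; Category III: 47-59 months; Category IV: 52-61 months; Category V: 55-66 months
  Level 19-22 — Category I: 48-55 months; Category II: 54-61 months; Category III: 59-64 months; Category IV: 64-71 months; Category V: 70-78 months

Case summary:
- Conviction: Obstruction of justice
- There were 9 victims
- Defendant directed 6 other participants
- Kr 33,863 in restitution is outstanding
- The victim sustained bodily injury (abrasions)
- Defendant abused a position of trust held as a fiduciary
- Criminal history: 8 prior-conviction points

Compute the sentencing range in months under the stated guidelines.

Base offense level for obstruction of justice: 7.
A1 applies: 7 + 1 = 8.
A2 applies (level before this adjustment is 8 ≥ 6, so +3): 8 + 3 = 11.
A3 applies (level before this adjustment is 11 < 16, so +1): 11 + 1 = 12.
A4 applies: 12 + 3 = 15.
A5 applies: 15 + 3 = 18.
Final offense level: 18.
Criminal history: 8 prior points → Category III (8).
Level 18 falls in the 17-18 band.
Grid: Level 17-18 × Category III = 47-59 months.

47-59 months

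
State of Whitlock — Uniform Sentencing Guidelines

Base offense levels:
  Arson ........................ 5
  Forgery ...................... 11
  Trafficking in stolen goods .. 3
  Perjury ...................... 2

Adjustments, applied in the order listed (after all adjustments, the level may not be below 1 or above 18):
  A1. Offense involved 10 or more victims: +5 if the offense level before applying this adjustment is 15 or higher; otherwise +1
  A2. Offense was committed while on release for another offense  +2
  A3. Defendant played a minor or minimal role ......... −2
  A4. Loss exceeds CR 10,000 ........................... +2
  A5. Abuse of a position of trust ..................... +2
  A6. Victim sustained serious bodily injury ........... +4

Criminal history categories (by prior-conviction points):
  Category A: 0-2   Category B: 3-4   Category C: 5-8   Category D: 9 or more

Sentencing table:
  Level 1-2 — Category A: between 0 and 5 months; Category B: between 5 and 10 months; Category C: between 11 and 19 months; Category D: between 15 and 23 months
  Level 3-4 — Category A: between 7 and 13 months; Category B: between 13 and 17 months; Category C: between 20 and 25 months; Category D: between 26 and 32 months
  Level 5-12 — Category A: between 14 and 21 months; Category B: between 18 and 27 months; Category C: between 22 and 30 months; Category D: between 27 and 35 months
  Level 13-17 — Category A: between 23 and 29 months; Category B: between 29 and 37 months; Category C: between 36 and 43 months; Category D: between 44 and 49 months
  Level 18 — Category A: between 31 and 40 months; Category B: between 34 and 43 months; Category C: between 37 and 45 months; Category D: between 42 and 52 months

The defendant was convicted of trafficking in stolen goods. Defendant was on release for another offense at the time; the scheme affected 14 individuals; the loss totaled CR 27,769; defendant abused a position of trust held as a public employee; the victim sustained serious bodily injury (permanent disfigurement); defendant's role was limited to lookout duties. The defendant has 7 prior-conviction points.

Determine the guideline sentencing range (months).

Base offense level for trafficking in stolen goods: 3.
A1 applies (level before this adjustment is 3 < 15, so +1): 3 + 1 = 4.
A2 applies: 4 + 2 = 6.
A3 applies: 6 − 2 = 4.
A4 applies: 4 + 2 = 6.
A5 applies: 6 + 2 = 8.
A6 applies: 8 + 4 = 12.
Final offense level: 12.
Criminal history: 7 prior points → Category C (5-8).
Level 12 falls in the 5-12 band.
Grid: Level 5-12 × Category C = 22-30 months.

22-30 months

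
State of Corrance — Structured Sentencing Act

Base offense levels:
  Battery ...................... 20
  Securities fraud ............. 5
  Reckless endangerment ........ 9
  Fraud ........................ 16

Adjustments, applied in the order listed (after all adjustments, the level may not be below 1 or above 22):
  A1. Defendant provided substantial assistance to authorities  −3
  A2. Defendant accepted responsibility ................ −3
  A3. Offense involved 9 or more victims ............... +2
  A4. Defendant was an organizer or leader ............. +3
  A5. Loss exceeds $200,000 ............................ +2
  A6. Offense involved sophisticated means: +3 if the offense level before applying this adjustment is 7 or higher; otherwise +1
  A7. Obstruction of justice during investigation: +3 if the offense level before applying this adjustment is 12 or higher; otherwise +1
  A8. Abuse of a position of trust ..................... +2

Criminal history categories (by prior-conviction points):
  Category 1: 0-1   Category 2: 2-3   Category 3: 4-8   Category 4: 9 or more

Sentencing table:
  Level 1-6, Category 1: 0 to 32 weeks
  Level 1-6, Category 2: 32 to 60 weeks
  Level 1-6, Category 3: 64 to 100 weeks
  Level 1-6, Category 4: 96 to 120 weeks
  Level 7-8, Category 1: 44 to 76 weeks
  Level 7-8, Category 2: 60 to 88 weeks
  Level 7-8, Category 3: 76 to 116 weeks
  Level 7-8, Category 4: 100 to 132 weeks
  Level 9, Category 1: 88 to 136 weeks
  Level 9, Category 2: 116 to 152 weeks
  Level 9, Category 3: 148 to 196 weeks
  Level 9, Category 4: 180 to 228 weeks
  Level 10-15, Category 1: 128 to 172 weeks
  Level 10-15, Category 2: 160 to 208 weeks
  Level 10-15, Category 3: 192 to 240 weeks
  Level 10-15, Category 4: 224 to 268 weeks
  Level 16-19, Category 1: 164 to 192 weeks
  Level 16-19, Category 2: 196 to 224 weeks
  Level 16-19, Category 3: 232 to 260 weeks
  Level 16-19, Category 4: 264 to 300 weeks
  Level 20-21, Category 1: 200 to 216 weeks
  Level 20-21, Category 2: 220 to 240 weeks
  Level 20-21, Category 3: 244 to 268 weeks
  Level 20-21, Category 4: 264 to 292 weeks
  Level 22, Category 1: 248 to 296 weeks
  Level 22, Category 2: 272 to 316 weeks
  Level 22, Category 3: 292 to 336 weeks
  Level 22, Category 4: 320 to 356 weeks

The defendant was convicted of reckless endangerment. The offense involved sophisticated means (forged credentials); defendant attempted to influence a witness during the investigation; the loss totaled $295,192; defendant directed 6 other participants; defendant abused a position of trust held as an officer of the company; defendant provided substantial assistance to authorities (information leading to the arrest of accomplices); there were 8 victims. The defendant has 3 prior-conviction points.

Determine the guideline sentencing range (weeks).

196-224 weeks

Base offense level for reckless endangerment: 9.
A1 applies: 9 − 3 = 6.
A4 applies: 6 + 3 = 9.
A5 applies: 9 + 2 = 11.
A6 applies (level before this adjustment is 11 ≥ 7, so +3): 11 + 3 = 14.
A7 applies (level before this adjustment is 14 ≥ 12, so +3): 14 + 3 = 17.
A8 applies: 17 + 2 = 19.
Final offense level: 19.
Criminal history: 3 prior points → Category 2 (2-3).
Level 19 falls in the 16-19 band.
Grid: Level 16-19 × Category 2 = 196-224 weeks.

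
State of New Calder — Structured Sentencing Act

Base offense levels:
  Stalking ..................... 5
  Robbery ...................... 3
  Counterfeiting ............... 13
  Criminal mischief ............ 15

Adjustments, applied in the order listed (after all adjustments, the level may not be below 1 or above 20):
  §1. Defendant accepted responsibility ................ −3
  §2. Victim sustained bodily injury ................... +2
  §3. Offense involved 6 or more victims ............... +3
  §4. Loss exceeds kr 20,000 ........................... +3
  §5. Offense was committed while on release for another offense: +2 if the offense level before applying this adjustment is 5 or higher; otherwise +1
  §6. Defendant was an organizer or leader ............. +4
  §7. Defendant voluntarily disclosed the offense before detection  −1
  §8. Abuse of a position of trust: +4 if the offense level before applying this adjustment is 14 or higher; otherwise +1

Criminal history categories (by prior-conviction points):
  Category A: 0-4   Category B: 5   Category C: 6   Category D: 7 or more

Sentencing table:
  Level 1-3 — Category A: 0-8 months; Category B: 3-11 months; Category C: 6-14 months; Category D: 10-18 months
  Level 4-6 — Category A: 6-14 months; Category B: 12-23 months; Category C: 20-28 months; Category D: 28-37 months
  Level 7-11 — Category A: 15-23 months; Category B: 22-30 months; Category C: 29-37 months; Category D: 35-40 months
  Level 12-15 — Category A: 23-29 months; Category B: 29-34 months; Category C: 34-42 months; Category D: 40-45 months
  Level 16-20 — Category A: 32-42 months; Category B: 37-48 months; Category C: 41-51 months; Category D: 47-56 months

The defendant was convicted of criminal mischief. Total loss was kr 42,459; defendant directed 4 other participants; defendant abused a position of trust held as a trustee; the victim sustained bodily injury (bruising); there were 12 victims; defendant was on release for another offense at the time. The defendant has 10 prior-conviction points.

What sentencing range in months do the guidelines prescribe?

Base offense level for criminal mischief: 15.
§1 does not apply.
§2 applies: 15 + 2 = 17.
§3 applies: 17 + 3 = 20.
§4 applies: 20 + 3 = 23.
§5 applies (level before this adjustment is 23 ≥ 5, so +2): 23 + 2 = 25.
§6 applies: 25 + 4 = 29.
§8 applies (level before this adjustment is 29 ≥ 14, so +4): 29 + 4 = 33.
Level 33 exceeds the maximum of 20; capped at 20.
Final offense level: 20.
Criminal history: 10 prior points → Category D (7+).
Level 20 falls in the 16-20 band.
Grid: Level 16-20 × Category D = 47-56 months.

47-56 months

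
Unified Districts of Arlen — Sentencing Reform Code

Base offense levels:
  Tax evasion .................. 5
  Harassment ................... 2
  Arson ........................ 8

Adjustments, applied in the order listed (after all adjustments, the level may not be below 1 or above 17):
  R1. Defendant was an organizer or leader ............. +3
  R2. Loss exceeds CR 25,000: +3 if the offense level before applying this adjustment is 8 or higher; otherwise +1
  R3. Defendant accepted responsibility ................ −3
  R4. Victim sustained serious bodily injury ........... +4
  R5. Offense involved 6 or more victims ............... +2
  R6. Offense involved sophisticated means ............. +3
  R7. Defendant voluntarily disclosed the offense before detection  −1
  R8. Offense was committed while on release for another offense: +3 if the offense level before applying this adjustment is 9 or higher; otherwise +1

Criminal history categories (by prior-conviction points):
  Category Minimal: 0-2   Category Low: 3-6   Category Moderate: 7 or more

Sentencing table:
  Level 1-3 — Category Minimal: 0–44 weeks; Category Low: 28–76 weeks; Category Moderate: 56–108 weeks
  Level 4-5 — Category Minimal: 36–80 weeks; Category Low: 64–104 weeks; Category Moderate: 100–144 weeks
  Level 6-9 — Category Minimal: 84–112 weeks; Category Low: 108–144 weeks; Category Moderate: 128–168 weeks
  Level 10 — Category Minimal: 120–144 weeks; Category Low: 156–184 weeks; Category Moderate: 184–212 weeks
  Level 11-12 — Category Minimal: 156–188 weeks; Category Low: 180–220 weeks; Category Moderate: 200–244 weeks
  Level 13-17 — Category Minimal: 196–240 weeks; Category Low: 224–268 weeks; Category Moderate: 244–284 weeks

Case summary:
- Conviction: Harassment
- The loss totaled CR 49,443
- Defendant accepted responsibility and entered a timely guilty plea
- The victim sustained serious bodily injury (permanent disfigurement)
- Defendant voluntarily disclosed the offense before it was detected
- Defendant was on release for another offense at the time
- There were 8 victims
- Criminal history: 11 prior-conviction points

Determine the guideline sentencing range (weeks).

128-168 weeks

Base offense level for harassment: 2.
R2 applies (level before this adjustment is 2 < 8, so +1): 2 + 1 = 3.
R3 applies: 3 − 3 = 0.
R4 applies: 0 + 4 = 4.
R5 applies: 4 + 2 = 6.
R7 applies: 6 − 1 = 5.
R8 applies (level before this adjustment is 5 < 9, so +1): 5 + 1 = 6.
Final offense level: 6.
Criminal history: 11 prior points → Category Moderate (7+).
Level 6 falls in the 6-9 band.
Grid: Level 6-9 × Category Moderate = 128-168 weeks.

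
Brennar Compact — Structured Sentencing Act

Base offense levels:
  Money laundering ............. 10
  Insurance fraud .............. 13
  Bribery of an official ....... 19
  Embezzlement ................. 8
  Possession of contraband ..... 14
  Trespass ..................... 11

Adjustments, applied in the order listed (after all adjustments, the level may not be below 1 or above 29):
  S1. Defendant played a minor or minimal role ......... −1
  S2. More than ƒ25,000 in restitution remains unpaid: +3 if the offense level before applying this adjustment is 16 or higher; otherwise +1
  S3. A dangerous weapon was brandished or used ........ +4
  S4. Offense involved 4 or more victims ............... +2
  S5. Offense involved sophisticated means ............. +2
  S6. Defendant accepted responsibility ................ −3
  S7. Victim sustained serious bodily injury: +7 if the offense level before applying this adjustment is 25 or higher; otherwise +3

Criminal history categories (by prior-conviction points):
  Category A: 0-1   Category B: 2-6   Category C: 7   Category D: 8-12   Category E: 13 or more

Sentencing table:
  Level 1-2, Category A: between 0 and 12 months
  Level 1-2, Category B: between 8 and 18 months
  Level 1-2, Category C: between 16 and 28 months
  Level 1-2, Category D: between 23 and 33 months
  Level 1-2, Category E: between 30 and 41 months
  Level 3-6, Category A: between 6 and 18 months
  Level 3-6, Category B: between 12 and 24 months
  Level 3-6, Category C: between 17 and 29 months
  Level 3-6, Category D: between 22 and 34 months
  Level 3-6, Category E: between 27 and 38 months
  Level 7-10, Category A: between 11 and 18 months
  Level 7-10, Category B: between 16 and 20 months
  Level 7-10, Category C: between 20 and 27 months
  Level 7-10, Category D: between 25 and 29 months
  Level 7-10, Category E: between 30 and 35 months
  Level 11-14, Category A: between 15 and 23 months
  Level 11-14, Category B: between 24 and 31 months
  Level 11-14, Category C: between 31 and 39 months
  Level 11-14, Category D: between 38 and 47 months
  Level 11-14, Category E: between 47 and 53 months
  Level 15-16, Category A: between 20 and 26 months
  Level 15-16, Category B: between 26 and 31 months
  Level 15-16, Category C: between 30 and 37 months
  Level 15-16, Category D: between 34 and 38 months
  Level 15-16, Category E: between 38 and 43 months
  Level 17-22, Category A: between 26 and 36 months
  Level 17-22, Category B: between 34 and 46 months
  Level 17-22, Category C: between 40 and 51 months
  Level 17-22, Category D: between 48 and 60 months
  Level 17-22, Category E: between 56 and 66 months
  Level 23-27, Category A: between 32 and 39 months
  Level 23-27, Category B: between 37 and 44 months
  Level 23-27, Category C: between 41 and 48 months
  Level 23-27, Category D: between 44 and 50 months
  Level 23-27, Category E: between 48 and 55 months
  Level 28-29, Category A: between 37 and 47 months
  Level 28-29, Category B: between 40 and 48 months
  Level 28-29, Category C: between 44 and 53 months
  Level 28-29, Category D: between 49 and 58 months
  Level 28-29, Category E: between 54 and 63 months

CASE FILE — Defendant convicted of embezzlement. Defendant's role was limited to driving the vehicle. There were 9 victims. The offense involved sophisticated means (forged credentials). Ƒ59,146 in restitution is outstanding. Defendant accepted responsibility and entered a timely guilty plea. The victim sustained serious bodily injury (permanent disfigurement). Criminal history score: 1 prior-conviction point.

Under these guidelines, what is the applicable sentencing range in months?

15-23 months

Base offense level for embezzlement: 8.
S1 applies: 8 − 1 = 7.
S2 applies (level before this adjustment is 7 < 16, so +1): 7 + 1 = 8.
S4 applies: 8 + 2 = 10.
S5 applies: 10 + 2 = 12.
S6 applies: 12 − 3 = 9.
S7 applies (level before this adjustment is 9 < 25, so +3): 9 + 3 = 12.
Final offense level: 12.
Criminal history: 1 prior point → Category A (0-1).
Level 12 falls in the 11-14 band.
Grid: Level 11-14 × Category A = 15-23 months.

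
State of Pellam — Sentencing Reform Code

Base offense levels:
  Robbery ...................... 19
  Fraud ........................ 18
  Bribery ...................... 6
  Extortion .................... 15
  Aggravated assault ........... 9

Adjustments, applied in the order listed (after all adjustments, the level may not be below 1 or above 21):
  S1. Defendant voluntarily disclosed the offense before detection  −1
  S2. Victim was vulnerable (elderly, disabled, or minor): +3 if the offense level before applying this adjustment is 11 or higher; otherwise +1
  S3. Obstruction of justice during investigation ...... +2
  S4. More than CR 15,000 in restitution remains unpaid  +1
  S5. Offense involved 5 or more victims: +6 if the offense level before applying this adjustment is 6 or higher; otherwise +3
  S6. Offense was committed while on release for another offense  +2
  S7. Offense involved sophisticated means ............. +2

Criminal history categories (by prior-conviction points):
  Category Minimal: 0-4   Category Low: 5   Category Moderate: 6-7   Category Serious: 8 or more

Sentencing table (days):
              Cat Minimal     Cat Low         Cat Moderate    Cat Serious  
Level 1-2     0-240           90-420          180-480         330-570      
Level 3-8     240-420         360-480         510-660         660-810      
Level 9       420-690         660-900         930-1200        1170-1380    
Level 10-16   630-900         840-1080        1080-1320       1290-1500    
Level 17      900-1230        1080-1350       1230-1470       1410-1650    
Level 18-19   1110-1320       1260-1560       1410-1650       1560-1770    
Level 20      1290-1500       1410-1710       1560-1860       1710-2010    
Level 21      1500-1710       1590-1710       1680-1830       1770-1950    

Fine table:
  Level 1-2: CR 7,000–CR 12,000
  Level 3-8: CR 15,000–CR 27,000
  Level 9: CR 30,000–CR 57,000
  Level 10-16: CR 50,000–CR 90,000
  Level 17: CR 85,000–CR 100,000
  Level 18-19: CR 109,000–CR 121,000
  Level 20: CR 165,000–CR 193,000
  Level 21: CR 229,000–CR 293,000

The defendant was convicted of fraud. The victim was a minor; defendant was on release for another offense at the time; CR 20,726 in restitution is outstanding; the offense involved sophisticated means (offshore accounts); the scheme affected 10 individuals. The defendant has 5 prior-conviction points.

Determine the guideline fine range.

Base offense level for fraud: 18.
S2 applies (level before this adjustment is 18 ≥ 11, so +3): 18 + 3 = 21.
S4 applies: 21 + 1 = 22.
S5 applies (level before this adjustment is 22 ≥ 6, so +6): 22 + 6 = 28.
S6 applies: 28 + 2 = 30.
S7 applies: 30 + 2 = 32.
Level 32 exceeds the maximum of 21; capped at 21.
Final offense level: 21.
Level 21 falls in the 21 band.
Fine table: Level 21 → CR 229,000–CR 293,000.

CR 229,000–CR 293,000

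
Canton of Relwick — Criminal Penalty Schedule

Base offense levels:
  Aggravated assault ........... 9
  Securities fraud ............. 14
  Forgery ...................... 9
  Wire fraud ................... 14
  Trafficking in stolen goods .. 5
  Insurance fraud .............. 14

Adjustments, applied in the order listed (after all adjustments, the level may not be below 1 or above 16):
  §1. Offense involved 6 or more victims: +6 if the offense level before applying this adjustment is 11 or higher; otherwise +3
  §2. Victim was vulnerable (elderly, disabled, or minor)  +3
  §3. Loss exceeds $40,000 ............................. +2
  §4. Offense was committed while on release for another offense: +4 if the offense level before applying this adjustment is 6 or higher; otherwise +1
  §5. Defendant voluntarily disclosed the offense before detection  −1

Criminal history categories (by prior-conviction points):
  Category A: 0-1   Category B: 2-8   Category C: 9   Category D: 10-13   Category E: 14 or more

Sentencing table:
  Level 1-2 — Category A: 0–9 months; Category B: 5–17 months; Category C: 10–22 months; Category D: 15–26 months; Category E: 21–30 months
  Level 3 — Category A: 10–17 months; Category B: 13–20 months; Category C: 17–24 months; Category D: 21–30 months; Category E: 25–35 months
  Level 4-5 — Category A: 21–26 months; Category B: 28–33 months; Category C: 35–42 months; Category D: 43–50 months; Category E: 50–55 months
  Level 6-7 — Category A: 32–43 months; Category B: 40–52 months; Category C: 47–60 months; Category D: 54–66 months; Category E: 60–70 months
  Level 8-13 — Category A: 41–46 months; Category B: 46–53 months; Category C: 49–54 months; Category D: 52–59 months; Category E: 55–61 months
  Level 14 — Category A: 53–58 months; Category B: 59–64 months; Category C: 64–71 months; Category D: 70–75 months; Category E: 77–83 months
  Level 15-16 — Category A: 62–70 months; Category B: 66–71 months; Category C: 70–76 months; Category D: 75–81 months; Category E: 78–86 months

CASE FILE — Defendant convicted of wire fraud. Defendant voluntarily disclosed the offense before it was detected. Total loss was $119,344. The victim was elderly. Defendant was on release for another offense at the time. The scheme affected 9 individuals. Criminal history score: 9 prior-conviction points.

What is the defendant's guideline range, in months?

Base offense level for wire fraud: 14.
§1 applies (level before this adjustment is 14 ≥ 11, so +6): 14 + 6 = 20.
§2 applies: 20 + 3 = 23.
§3 applies: 23 + 2 = 25.
§4 applies (level before this adjustment is 25 ≥ 6, so +4): 25 + 4 = 29.
§5 applies: 29 − 1 = 28.
Level 28 exceeds the maximum of 16; capped at 16.
Final offense level: 16.
Criminal history: 9 prior points → Category C (9).
Level 16 falls in the 15-16 band.
Grid: Level 15-16 × Category C = 70-76 months.

70-76 months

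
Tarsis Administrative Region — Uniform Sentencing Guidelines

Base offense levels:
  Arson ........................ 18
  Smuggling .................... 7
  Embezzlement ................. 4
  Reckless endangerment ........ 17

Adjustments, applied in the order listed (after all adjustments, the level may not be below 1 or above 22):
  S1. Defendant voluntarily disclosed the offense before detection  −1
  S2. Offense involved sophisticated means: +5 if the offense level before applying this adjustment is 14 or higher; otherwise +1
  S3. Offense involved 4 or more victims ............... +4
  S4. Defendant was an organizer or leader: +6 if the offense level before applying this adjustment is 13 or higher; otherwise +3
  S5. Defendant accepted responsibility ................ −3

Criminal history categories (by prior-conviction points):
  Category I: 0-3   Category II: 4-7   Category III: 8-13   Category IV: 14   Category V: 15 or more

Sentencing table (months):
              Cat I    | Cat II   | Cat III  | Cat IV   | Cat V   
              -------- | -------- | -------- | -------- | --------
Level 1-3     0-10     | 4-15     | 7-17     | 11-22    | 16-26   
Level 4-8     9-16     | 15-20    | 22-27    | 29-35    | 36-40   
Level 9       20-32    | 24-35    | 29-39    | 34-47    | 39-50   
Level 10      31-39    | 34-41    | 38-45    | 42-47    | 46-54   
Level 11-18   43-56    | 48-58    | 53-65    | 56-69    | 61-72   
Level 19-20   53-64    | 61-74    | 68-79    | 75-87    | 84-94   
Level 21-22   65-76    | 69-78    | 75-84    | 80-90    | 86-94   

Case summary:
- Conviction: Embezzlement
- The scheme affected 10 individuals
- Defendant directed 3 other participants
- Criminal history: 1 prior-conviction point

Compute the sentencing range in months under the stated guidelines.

43-56 months

Base offense level for embezzlement: 4.
S2 does not apply.
S3 applies: 4 + 4 = 8.
S4 applies (level before this adjustment is 8 < 13, so +3): 8 + 3 = 11.
Final offense level: 11.
Criminal history: 1 prior point → Category I (0-3).
Level 11 falls in the 11-18 band.
Grid: Level 11-18 × Category I = 43-56 months.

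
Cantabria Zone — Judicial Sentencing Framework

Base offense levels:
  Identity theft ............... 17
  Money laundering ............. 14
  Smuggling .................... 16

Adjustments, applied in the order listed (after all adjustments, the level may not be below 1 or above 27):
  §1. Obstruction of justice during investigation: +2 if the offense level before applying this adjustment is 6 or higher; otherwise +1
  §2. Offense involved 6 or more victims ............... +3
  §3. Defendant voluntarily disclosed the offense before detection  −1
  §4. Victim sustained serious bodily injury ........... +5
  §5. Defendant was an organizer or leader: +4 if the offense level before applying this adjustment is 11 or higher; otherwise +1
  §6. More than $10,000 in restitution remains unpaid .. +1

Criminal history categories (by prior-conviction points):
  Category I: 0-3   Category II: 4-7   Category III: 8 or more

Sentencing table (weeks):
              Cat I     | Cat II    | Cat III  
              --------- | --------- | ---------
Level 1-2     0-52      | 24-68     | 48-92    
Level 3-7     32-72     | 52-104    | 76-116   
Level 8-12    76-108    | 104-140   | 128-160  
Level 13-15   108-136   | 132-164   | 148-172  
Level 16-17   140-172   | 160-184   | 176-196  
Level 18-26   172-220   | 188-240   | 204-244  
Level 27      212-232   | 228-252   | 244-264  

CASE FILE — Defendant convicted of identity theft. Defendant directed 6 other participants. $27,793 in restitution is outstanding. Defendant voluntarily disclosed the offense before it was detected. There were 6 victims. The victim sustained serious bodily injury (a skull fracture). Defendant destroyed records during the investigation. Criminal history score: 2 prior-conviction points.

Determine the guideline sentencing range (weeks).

Base offense level for identity theft: 17.
§1 applies (level before this adjustment is 17 ≥ 6, so +2): 17 + 2 = 19.
§2 applies: 19 + 3 = 22.
§3 applies: 22 − 1 = 21.
§4 applies: 21 + 5 = 26.
§5 applies (level before this adjustment is 26 ≥ 11, so +4): 26 + 4 = 30.
§6 applies: 30 + 1 = 31.
Level 31 exceeds the maximum of 27; capped at 27.
Final offense level: 27.
Criminal history: 2 prior points → Category I (0-3).
Level 27 falls in the 27 band.
Grid: Level 27 × Category I = 212-232 weeks.

212-232 weeks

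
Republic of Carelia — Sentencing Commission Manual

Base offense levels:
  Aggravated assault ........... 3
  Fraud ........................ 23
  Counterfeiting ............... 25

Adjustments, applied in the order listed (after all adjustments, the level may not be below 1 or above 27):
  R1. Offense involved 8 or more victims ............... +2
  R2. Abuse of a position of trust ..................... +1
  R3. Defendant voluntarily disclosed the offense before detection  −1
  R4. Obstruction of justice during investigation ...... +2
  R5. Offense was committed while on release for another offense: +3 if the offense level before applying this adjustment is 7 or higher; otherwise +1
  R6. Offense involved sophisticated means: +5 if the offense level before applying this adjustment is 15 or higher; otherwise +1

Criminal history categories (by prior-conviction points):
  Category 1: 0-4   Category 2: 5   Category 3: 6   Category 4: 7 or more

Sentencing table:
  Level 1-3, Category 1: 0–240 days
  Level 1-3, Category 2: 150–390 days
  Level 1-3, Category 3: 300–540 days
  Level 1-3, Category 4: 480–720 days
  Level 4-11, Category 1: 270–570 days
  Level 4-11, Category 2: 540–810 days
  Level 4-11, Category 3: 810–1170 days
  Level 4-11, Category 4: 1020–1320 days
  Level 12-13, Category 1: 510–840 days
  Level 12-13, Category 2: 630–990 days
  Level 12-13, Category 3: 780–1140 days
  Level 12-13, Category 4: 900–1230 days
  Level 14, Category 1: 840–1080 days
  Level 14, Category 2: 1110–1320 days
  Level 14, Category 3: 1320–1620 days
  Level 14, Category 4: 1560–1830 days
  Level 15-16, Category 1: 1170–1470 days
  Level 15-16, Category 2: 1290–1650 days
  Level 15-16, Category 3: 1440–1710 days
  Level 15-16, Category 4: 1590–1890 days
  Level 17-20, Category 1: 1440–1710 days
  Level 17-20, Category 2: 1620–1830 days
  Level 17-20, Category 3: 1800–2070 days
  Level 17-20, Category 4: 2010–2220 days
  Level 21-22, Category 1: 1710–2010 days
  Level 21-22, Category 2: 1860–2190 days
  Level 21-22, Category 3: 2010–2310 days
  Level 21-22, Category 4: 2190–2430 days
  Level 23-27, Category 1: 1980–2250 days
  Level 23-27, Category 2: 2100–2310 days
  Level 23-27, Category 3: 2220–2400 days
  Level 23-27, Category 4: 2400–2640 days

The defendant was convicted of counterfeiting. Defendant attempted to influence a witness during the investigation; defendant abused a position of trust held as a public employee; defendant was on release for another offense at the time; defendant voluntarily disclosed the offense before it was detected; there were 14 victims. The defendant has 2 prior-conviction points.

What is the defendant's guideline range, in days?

Base offense level for counterfeiting: 25.
R1 applies: 25 + 2 = 27.
R2 applies: 27 + 1 = 28.
R3 applies: 28 − 1 = 27.
R4 applies: 27 + 2 = 29.
R5 applies (level before this adjustment is 29 ≥ 7, so +3): 29 + 3 = 32.
Level 32 exceeds the maximum of 27; capped at 27.
Final offense level: 27.
Criminal history: 2 prior points → Category 1 (0-4).
Level 27 falls in the 23-27 band.
Grid: Level 23-27 × Category 1 = 1980-2250 days.

1980-2250 days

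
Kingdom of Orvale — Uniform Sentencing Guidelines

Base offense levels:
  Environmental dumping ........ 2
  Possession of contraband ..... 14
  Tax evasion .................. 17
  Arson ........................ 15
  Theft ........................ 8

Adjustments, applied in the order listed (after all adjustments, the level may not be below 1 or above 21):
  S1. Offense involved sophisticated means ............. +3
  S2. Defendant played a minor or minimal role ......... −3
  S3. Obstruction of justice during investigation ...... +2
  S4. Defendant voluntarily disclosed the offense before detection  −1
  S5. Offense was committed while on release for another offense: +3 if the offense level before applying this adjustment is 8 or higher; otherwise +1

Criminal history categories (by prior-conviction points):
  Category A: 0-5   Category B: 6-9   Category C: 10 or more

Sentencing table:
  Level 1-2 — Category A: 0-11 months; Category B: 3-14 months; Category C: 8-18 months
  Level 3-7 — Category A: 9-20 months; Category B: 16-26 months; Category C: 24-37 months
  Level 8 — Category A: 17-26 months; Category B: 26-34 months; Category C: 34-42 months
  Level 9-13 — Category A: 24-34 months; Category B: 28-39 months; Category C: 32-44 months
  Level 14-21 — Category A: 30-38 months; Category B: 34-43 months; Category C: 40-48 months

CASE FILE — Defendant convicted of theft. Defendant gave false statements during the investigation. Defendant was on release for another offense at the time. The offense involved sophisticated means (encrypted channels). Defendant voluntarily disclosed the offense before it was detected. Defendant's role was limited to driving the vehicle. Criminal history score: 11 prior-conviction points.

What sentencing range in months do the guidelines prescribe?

32-44 months

Base offense level for theft: 8.
S1 applies: 8 + 3 = 11.
S2 applies: 11 − 3 = 8.
S3 applies: 8 + 2 = 10.
S4 applies: 10 − 1 = 9.
S5 applies (level before this adjustment is 9 ≥ 8, so +3): 9 + 3 = 12.
Final offense level: 12.
Criminal history: 11 prior points → Category C (10+).
Level 12 falls in the 9-13 band.
Grid: Level 9-13 × Category C = 32-44 months.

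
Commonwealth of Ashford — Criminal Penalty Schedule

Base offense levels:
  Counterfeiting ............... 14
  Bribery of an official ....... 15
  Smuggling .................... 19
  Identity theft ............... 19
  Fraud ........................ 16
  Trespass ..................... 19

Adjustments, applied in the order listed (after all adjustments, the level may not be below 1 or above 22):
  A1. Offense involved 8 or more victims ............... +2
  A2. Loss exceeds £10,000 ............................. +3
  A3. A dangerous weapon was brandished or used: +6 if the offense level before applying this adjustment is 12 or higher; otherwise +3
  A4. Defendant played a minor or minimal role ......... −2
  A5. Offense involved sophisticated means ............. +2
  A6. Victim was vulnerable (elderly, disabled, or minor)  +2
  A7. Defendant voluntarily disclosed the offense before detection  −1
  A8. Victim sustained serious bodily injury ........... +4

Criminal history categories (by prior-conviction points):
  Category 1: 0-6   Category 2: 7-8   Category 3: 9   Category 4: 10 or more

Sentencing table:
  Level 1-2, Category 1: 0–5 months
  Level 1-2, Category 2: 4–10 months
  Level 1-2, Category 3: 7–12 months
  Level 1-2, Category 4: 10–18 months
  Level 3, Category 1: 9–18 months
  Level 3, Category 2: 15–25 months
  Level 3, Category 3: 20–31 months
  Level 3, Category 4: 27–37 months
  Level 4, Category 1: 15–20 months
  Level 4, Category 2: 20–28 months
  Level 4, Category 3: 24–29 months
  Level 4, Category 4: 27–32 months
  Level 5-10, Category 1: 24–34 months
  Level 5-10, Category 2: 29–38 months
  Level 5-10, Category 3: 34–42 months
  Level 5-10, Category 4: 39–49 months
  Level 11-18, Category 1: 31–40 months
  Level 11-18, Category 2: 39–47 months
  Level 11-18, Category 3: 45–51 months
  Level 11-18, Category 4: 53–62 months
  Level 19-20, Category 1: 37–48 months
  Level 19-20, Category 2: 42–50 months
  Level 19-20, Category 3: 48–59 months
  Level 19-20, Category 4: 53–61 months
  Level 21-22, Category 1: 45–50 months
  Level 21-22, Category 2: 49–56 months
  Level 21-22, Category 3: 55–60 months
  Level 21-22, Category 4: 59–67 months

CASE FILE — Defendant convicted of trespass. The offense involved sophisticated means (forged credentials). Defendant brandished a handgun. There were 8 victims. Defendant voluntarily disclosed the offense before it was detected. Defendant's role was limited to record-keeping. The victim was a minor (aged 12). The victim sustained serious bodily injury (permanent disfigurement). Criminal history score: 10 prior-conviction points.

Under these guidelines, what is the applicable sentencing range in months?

59-67 months

Base offense level for trespass: 19.
A1 applies: 19 + 2 = 21.
A2 does not apply.
A3 applies (level before this adjustment is 21 ≥ 12, so +6): 21 + 6 = 27.
A4 applies: 27 − 2 = 25.
A5 applies: 25 + 2 = 27.
A6 applies: 27 + 2 = 29.
A7 applies: 29 − 1 = 28.
A8 applies: 28 + 4 = 32.
Level 32 exceeds the maximum of 22; capped at 22.
Final offense level: 22.
Criminal history: 10 prior points → Category 4 (10+).
Level 22 falls in the 21-22 band.
Grid: Level 21-22 × Category 4 = 59-67 months.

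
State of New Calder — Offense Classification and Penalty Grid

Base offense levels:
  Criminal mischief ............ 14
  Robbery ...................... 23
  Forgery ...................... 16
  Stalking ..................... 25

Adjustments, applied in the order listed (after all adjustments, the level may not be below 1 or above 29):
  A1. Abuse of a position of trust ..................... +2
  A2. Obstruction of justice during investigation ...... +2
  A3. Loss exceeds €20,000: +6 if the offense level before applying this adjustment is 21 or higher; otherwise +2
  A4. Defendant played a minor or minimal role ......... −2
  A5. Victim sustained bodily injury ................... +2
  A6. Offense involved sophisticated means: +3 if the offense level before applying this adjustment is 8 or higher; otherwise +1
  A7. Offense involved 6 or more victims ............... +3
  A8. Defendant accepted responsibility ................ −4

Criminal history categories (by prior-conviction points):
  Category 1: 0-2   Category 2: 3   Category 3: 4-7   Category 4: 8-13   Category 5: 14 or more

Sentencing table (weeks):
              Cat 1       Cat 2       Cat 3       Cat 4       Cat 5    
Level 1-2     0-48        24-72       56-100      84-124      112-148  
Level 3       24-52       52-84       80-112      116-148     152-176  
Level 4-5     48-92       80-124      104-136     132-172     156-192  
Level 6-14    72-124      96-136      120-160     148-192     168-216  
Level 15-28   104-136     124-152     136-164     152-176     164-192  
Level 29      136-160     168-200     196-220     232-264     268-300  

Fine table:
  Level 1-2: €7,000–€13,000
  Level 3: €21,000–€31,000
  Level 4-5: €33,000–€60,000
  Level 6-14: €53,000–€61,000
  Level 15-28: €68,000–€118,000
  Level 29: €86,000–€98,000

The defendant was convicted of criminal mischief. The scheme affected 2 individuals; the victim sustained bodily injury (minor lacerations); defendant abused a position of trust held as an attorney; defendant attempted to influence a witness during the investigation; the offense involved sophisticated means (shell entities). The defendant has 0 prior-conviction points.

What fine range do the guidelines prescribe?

€68,000–€118,000

Base offense level for criminal mischief: 14.
A1 applies: 14 + 2 = 16.
A2 applies: 16 + 2 = 18.
A3 does not apply.
A5 applies: 18 + 2 = 20.
A6 applies (level before this adjustment is 20 ≥ 8, so +3): 20 + 3 = 23.
A8 does not apply.
Final offense level: 23.
Level 23 falls in the 15-28 band.
Fine table: Level 15-28 → €68,000–€118,000.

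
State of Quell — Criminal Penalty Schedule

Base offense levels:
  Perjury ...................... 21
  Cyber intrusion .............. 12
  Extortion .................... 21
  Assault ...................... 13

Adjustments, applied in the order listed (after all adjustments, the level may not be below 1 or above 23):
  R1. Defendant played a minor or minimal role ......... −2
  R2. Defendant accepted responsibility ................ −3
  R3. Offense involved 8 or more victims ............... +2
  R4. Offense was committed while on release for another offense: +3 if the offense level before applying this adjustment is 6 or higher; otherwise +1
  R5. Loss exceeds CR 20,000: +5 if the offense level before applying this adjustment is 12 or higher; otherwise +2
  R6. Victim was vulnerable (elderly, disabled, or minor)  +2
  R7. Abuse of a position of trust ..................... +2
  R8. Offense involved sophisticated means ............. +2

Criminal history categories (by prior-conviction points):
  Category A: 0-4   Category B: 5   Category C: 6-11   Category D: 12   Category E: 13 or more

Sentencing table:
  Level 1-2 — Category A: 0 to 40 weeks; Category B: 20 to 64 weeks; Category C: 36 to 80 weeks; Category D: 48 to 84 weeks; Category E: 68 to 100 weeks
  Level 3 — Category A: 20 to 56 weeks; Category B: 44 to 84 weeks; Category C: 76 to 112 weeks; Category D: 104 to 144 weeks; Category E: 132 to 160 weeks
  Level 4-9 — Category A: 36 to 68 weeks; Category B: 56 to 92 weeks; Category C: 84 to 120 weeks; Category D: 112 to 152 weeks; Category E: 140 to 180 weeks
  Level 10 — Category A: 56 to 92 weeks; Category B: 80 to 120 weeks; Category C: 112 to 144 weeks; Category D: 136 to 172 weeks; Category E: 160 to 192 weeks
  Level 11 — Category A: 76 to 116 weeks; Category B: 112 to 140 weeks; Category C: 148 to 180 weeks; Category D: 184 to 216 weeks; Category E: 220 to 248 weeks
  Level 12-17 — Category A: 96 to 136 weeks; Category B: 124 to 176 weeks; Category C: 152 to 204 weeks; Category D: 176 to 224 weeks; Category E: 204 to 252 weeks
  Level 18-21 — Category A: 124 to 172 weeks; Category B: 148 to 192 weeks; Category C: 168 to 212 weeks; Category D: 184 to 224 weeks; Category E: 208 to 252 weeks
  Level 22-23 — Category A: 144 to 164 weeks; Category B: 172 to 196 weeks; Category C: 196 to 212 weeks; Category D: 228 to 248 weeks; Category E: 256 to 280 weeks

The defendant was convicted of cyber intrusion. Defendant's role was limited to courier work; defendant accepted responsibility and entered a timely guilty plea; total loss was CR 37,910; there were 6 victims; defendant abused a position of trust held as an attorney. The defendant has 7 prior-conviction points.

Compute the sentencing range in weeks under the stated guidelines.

148-180 weeks

Base offense level for cyber intrusion: 12.
R1 applies: 12 − 2 = 10.
R2 applies: 10 − 3 = 7.
R3 does not apply.
R4 does not apply.
R5 applies (level before this adjustment is 7 < 12, so +2): 7 + 2 = 9.
R7 applies: 9 + 2 = 11.
R8 does not apply.
Final offense level: 11.
Criminal history: 7 prior points → Category C (6-11).
Level 11 falls in the 11 band.
Grid: Level 11 × Category C = 148-180 weeks.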